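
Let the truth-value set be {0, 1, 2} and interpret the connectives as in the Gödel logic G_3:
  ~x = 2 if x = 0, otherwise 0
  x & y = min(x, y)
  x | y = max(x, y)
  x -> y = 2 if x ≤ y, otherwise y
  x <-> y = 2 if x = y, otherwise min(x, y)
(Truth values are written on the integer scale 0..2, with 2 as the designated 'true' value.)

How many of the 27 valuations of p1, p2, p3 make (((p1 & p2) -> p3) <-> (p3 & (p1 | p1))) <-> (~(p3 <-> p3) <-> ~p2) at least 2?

value 2: 12 assignments (counts)
value 1: 5 assignments
value 0: 10 assignments
So 12 of the 27 assignments meet the threshold.

12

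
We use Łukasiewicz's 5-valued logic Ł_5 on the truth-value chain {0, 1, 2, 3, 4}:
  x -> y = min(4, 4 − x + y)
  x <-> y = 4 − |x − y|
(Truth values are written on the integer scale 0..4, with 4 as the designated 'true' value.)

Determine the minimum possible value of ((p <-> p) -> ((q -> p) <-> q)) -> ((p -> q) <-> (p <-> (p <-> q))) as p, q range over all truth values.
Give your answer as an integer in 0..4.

Take p = 0, q = 2:
p <-> p = 0 <-> 0 = 4
q -> p = 2 -> 0 = 2
(q -> p) <-> q = 2 <-> 2 = 4
(p <-> p) -> ((q -> p) <-> q) = 4 -> 4 = 4
p -> q = 0 -> 2 = 4
p <-> q = 0 <-> 2 = 2
p <-> (p <-> q) = 0 <-> 2 = 2
(p -> q) <-> (p <-> (p <-> q)) = 4 <-> 2 = 2
((p <-> p) -> ((q -> p) <-> q)) -> ((p -> q) <-> (p <-> (p <-> q))) = 4 -> 2 = 2
No assignment yields a value below 2, so this is the minimum.

2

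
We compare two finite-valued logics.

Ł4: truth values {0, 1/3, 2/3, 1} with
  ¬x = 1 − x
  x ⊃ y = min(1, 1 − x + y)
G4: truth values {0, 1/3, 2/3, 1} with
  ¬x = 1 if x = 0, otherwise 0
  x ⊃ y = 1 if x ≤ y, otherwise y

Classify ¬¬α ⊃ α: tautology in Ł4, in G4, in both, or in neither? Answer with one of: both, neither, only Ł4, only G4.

only Ł4

In Ł4: every assignment gives 1 — tautology.
In G4: at α = 1/3 the value is 1/3 — not a tautology.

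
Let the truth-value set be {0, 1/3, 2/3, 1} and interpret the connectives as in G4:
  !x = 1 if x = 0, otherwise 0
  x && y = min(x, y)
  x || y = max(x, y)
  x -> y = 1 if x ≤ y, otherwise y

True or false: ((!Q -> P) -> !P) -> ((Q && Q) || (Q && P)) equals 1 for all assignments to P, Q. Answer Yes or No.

Counterexample: take P = 0, Q = 0.
!Q = !0 = 1
!Q -> P = 1 -> 0 = 0
!P = !0 = 1
(!Q -> P) -> !P = 0 -> 1 = 1
Q && Q = 0 && 0 = 0
Q && P = 0 && 0 = 0
(Q && Q) || (Q && P) = 0 || 0 = 0
((!Q -> P) -> !P) -> ((Q && Q) || (Q && P)) = 1 -> 0 = 0
This gives 0 ≠ 1.

No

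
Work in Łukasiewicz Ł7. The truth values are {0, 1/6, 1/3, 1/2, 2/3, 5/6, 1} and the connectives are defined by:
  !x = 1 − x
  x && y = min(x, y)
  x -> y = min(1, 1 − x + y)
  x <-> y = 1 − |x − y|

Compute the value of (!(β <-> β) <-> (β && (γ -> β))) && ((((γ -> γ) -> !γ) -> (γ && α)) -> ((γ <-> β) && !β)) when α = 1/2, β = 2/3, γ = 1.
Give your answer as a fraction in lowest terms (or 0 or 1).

1/3

β <-> β = 2/3 <-> 2/3 = 1
!(β <-> β) = !1 = 0
γ -> β = 1 -> 2/3 = 2/3
β && (γ -> β) = 2/3 && 2/3 = 2/3
!(β <-> β) <-> (β && (γ -> β)) = 0 <-> 2/3 = 1/3
γ -> γ = 1 -> 1 = 1
!γ = !1 = 0
(γ -> γ) -> !γ = 1 -> 0 = 0
γ && α = 1 && 1/2 = 1/2
((γ -> γ) -> !γ) -> (γ && α) = 0 -> 1/2 = 1
γ <-> β = 1 <-> 2/3 = 2/3
!β = !2/3 = 1/3
(γ <-> β) && !β = 2/3 && 1/3 = 1/3
(((γ -> γ) -> !γ) -> (γ && α)) -> ((γ <-> β) && !β) = 1 -> 1/3 = 1/3
(!(β <-> β) <-> (β && (γ -> β))) && ((((γ -> γ) -> !γ) -> (γ && α)) -> ((γ <-> β) && !β)) = 1/3 && 1/3 = 1/3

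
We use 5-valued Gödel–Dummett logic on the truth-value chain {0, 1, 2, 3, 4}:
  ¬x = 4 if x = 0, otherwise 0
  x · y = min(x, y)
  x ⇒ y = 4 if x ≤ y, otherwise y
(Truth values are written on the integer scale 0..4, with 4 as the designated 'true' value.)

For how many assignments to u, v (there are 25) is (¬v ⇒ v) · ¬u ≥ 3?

value 4: 4 assignments (counts)
value 0: 21 assignments
So 4 of the 25 assignments meet the threshold.

4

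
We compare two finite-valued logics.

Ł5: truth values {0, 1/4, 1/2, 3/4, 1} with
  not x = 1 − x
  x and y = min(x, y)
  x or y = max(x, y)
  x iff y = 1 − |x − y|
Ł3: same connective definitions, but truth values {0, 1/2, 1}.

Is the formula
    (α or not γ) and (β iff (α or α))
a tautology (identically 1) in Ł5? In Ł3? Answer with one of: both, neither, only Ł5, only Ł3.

In Ł5: at α = 0, β = 0, γ = 1/4 the value is 3/4 — not a tautology.
In Ł3: at α = 0, β = 0, γ = 1/2 the value is 1/2 — not a tautology.

neither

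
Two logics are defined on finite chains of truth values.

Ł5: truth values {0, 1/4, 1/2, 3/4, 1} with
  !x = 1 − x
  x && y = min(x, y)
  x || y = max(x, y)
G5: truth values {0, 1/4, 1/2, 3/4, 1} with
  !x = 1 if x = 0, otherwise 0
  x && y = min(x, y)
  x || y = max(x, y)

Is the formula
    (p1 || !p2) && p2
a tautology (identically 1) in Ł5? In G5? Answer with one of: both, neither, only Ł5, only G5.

neither

In Ł5: at p1 = 0, p2 = 0 the value is 0 — not a tautology.
In G5: at p1 = 0, p2 = 0 the value is 0 — not a tautology.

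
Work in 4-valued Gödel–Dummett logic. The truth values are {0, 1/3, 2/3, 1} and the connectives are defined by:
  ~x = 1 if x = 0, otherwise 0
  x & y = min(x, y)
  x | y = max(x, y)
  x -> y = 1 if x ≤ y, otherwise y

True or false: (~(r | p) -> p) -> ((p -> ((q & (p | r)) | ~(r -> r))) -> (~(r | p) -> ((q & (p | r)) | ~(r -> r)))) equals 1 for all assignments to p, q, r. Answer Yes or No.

Yes

At p = 0, q = 1, r = 1/3, for instance:
r | p = 1/3 | 0 = 1/3
~(r | p) = ~1/3 = 0
~(r | p) -> p = 0 -> 0 = 1
p | r = 0 | 1/3 = 1/3
q & (p | r) = 1 & 1/3 = 1/3
r -> r = 1/3 -> 1/3 = 1
~(r -> r) = ~1 = 0
(q & (p | r)) | ~(r -> r) = 1/3 | 0 = 1/3
p -> ((q & (p | r)) | ~(r -> r)) = 0 -> 1/3 = 1
~(r | p) -> ((q & (p | r)) | ~(r -> r)) = 0 -> 1/3 = 1
(p -> ((q & (p | r)) | ~(r -> r))) -> (~(r | p) -> ((q & (p | r)) | ~(r -> r))) = 1 -> 1 = 1
(~(r | p) -> p) -> ((p -> ((q & (p | r)) | ~(r -> r))) -> (~(r | p) -> ((q & (p | r)) | ~(r -> r)))) = 1 -> 1 = 1
and checking the remaining 63 assignments likewise gives ≥ 1 in every case.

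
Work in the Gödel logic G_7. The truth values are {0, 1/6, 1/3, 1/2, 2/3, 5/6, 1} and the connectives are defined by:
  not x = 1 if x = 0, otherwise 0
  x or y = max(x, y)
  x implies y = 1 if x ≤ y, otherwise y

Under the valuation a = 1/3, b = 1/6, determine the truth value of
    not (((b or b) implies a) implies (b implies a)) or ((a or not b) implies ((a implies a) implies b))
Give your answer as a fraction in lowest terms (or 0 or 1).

b or b = 1/6 or 1/6 = 1/6
(b or b) implies a = 1/6 implies 1/3 = 1
b implies a = 1/6 implies 1/3 = 1
((b or b) implies a) implies (b implies a) = 1 implies 1 = 1
not (((b or b) implies a) implies (b implies a)) = not 1 = 0
not b = not 1/6 = 0
a or not b = 1/3 or 0 = 1/3
a implies a = 1/3 implies 1/3 = 1
(a implies a) implies b = 1 implies 1/6 = 1/6
(a or not b) implies ((a implies a) implies b) = 1/3 implies 1/6 = 1/6
not (((b or b) implies a) implies (b implies a)) or ((a or not b) implies ((a implies a) implies b)) = 0 or 1/6 = 1/6

1/6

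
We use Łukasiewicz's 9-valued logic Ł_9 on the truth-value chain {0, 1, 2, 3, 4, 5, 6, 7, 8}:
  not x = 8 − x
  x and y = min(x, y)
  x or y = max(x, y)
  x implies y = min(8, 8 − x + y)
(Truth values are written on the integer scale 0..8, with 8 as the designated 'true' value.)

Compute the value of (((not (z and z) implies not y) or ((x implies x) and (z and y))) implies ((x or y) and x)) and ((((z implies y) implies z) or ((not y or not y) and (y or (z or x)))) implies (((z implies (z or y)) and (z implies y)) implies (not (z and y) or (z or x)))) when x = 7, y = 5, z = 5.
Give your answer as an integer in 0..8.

7

z and z = 5 and 5 = 5
not (z and z) = not 5 = 3
not y = not 5 = 3
not (z and z) implies not y = 3 implies 3 = 8
x implies x = 7 implies 7 = 8
z and y = 5 and 5 = 5
(x implies x) and (z and y) = 8 and 5 = 5
(not (z and z) implies not y) or ((x implies x) and (z and y)) = 8 or 5 = 8
x or y = 7 or 5 = 7
(x or y) and x = 7 and 7 = 7
((not (z and z) implies not y) or ((x implies x) and (z and y))) implies ((x or y) and x) = 8 implies 7 = 7
z implies y = 5 implies 5 = 8
(z implies y) implies z = 8 implies 5 = 5
not y = not 5 = 3
not y = not 5 = 3
not y or not y = 3 or 3 = 3
z or x = 5 or 7 = 7
y or (z or x) = 5 or 7 = 7
(not y or not y) and (y or (z or x)) = 3 and 7 = 3
((z implies y) implies z) or ((not y or not y) and (y or (z or x))) = 5 or 3 = 5
z or y = 5 or 5 = 5
z implies (z or y) = 5 implies 5 = 8
z implies y = 5 implies 5 = 8
(z implies (z or y)) and (z implies y) = 8 and 8 = 8
z and y = 5 and 5 = 5
not (z and y) = not 5 = 3
z or x = 5 or 7 = 7
not (z and y) or (z or x) = 3 or 7 = 7
((z implies (z or y)) and (z implies y)) implies (not (z and y) or (z or x)) = 8 implies 7 = 7
(((z implies y) implies z) or ((not y or not y) and (y or (z or x)))) implies (((z implies (z or y)) and (z implies y)) implies (not (z and y) or (z or x))) = 5 implies 7 = 8
(((not (z and z) implies not y) or ((x implies x) and (z and y))) implies ((x or y) and x)) and ((((z implies y) implies z) or ((not y or not y) and (y or (z or x)))) implies (((z implies (z or y)) and (z implies y)) implies (not (z and y) or (z or x)))) = 7 and 8 = 7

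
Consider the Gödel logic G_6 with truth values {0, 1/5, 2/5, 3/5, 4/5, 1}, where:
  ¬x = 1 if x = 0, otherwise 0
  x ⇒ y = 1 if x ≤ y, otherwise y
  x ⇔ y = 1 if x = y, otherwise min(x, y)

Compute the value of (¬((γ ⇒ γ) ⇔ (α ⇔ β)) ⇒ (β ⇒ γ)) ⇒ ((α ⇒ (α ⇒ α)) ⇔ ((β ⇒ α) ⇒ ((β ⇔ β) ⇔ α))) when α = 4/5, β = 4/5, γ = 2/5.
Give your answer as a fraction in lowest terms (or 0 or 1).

4/5

γ ⇒ γ = 2/5 ⇒ 2/5 = 1
α ⇔ β = 4/5 ⇔ 4/5 = 1
(γ ⇒ γ) ⇔ (α ⇔ β) = 1 ⇔ 1 = 1
¬((γ ⇒ γ) ⇔ (α ⇔ β)) = ¬1 = 0
β ⇒ γ = 4/5 ⇒ 2/5 = 2/5
¬((γ ⇒ γ) ⇔ (α ⇔ β)) ⇒ (β ⇒ γ) = 0 ⇒ 2/5 = 1
α ⇒ α = 4/5 ⇒ 4/5 = 1
α ⇒ (α ⇒ α) = 4/5 ⇒ 1 = 1
β ⇒ α = 4/5 ⇒ 4/5 = 1
β ⇔ β = 4/5 ⇔ 4/5 = 1
(β ⇔ β) ⇔ α = 1 ⇔ 4/5 = 4/5
(β ⇒ α) ⇒ ((β ⇔ β) ⇔ α) = 1 ⇒ 4/5 = 4/5
(α ⇒ (α ⇒ α)) ⇔ ((β ⇒ α) ⇒ ((β ⇔ β) ⇔ α)) = 1 ⇔ 4/5 = 4/5
(¬((γ ⇒ γ) ⇔ (α ⇔ β)) ⇒ (β ⇒ γ)) ⇒ ((α ⇒ (α ⇒ α)) ⇔ ((β ⇒ α) ⇒ ((β ⇔ β) ⇔ α))) = 1 ⇒ 4/5 = 4/5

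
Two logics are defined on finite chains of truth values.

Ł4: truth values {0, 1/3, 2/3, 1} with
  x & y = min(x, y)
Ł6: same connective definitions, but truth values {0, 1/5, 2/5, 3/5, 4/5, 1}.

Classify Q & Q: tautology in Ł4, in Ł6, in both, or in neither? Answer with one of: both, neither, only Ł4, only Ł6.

In Ł4: at Q = 0 the value is 0 — not a tautology.
In Ł6: at Q = 0 the value is 0 — not a tautology.

neither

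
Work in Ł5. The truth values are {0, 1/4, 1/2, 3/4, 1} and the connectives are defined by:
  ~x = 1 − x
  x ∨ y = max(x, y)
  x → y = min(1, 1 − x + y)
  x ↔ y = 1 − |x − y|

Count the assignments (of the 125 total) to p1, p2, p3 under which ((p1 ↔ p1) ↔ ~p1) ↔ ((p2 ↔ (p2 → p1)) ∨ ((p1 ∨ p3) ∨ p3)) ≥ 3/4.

48

value 1: 32 assignments (counts)
value 3/4: 16 assignments (counts)
value 1/2: 43 assignments
value 1/4: 7 assignments
value 0: 27 assignments
So 48 of the 125 assignments meet the threshold.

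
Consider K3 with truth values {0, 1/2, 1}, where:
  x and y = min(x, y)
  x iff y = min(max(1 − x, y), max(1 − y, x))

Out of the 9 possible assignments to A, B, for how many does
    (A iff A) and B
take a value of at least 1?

2

A = 0, B = 0 ↦ 0  <
A = 0, B = 1/2 ↦ 1/2  <
A = 0, B = 1 ↦ 1  ≥
A = 1/2, B = 0 ↦ 0  <
A = 1/2, B = 1/2 ↦ 1/2  <
A = 1/2, B = 1 ↦ 1/2  <
A = 1, B = 0 ↦ 0  <
A = 1, B = 1/2 ↦ 1/2  <
A = 1, B = 1 ↦ 1  ≥
So 2 of the 9 assignments meet the threshold.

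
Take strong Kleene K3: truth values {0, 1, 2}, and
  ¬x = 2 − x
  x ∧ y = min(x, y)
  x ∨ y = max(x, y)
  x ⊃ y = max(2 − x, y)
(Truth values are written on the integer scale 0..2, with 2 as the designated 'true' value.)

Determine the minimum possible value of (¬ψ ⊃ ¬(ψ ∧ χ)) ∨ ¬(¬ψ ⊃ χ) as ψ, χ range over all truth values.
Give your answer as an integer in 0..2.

Take ψ = 1, χ = 1:
¬ψ = ¬1 = 1
ψ ∧ χ = 1 ∧ 1 = 1
¬(ψ ∧ χ) = ¬1 = 1
¬ψ ⊃ ¬(ψ ∧ χ) = 1 ⊃ 1 = 1
¬ψ = ¬1 = 1
¬ψ ⊃ χ = 1 ⊃ 1 = 1
¬(¬ψ ⊃ χ) = ¬1 = 1
(¬ψ ⊃ ¬(ψ ∧ χ)) ∨ ¬(¬ψ ⊃ χ) = 1 ∨ 1 = 1
No assignment yields a value below 1, so this is the minimum.

1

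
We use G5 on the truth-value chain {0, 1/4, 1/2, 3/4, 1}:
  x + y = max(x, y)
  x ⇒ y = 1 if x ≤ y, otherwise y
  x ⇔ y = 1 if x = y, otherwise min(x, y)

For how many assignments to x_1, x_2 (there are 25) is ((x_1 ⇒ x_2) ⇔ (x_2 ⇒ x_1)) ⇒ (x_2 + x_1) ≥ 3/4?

value 1: 21 assignments (counts)
value 3/4: 1 assignment (counts)
value 1/2: 1 assignment
value 1/4: 1 assignment
value 0: 1 assignment
So 22 of the 25 assignments meet the threshold.

22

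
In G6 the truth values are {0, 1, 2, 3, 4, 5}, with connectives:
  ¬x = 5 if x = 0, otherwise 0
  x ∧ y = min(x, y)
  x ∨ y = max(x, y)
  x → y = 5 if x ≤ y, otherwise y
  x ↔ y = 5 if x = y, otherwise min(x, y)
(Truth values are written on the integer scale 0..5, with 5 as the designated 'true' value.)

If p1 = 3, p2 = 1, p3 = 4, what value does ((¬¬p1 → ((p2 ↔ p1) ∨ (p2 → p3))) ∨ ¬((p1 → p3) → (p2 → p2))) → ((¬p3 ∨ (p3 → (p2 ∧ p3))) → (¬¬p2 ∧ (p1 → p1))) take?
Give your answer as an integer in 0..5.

5

¬p1 = ¬3 = 0
¬¬p1 = ¬0 = 5
p2 ↔ p1 = 1 ↔ 3 = 1
p2 → p3 = 1 → 4 = 5
(p2 ↔ p1) ∨ (p2 → p3) = 1 ∨ 5 = 5
¬¬p1 → ((p2 ↔ p1) ∨ (p2 → p3)) = 5 → 5 = 5
p1 → p3 = 3 → 4 = 5
p2 → p2 = 1 → 1 = 5
(p1 → p3) → (p2 → p2) = 5 → 5 = 5
¬((p1 → p3) → (p2 → p2)) = ¬5 = 0
(¬¬p1 → ((p2 ↔ p1) ∨ (p2 → p3))) ∨ ¬((p1 → p3) → (p2 → p2)) = 5 ∨ 0 = 5
¬p3 = ¬4 = 0
p2 ∧ p3 = 1 ∧ 4 = 1
p3 → (p2 ∧ p3) = 4 → 1 = 1
¬p3 ∨ (p3 → (p2 ∧ p3)) = 0 ∨ 1 = 1
¬p2 = ¬1 = 0
¬¬p2 = ¬0 = 5
p1 → p1 = 3 → 3 = 5
¬¬p2 ∧ (p1 → p1) = 5 ∧ 5 = 5
(¬p3 ∨ (p3 → (p2 ∧ p3))) → (¬¬p2 ∧ (p1 → p1)) = 1 → 5 = 5
((¬¬p1 → ((p2 ↔ p1) ∨ (p2 → p3))) ∨ ¬((p1 → p3) → (p2 → p2))) → ((¬p3 ∨ (p3 → (p2 ∧ p3))) → (¬¬p2 ∧ (p1 → p1))) = 5 → 5 = 5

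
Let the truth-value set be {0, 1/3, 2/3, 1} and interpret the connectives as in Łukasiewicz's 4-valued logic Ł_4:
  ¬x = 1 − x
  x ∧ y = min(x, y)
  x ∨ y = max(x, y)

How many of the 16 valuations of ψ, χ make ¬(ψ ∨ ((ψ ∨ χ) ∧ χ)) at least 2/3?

ψ = 0, χ = 0 ↦ 1  ≥
ψ = 0, χ = 1/3 ↦ 2/3  ≥
ψ = 0, χ = 2/3 ↦ 1/3  <
ψ = 0, χ = 1 ↦ 0  <
ψ = 1/3, χ = 0 ↦ 2/3  ≥
ψ = 1/3, χ = 1/3 ↦ 2/3  ≥
ψ = 1/3, χ = 2/3 ↦ 1/3  <
ψ = 1/3, χ = 1 ↦ 0  <
ψ = 2/3, χ = 0 ↦ 1/3  <
ψ = 2/3, χ = 1/3 ↦ 1/3  <
ψ = 2/3, χ = 2/3 ↦ 1/3  <
ψ = 2/3, χ = 1 ↦ 0  <
ψ = 1, χ = 0 ↦ 0  <
ψ = 1, χ = 1/3 ↦ 0  <
ψ = 1, χ = 2/3 ↦ 0  <
ψ = 1, χ = 1 ↦ 0  <
So 4 of the 16 assignments meet the threshold.

4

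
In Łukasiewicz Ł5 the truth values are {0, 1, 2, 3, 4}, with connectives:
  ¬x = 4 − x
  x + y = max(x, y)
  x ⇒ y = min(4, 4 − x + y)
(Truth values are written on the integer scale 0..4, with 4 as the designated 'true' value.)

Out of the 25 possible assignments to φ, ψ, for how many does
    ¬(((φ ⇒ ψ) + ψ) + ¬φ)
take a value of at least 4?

value 4: 1 assignment (counts)
value 3: 2 assignments
value 2: 3 assignments
value 1: 4 assignments
value 0: 15 assignments
So 1 of the 25 assignments meets the threshold.

1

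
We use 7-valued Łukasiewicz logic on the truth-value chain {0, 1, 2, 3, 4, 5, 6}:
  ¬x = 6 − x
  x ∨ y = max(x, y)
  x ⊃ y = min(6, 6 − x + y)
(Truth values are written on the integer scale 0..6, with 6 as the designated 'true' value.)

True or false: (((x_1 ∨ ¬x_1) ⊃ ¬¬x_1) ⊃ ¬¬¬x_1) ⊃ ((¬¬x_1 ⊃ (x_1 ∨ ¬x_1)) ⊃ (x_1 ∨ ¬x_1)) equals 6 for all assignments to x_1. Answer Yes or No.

Counterexample: take x_1 = 1.
¬x_1 = ¬1 = 5
x_1 ∨ ¬x_1 = 1 ∨ 5 = 5
¬x_1 = ¬1 = 5
¬¬x_1 = ¬5 = 1
(x_1 ∨ ¬x_1) ⊃ ¬¬x_1 = 5 ⊃ 1 = 2
¬x_1 = ¬1 = 5
¬¬x_1 = ¬5 = 1
¬¬¬x_1 = ¬1 = 5
((x_1 ∨ ¬x_1) ⊃ ¬¬x_1) ⊃ ¬¬¬x_1 = 2 ⊃ 5 = 6
¬x_1 = ¬1 = 5
¬¬x_1 = ¬5 = 1
¬x_1 = ¬1 = 5
x_1 ∨ ¬x_1 = 1 ∨ 5 = 5
¬¬x_1 ⊃ (x_1 ∨ ¬x_1) = 1 ⊃ 5 = 6
¬x_1 = ¬1 = 5
x_1 ∨ ¬x_1 = 1 ∨ 5 = 5
(¬¬x_1 ⊃ (x_1 ∨ ¬x_1)) ⊃ (x_1 ∨ ¬x_1) = 6 ⊃ 5 = 5
(((x_1 ∨ ¬x_1) ⊃ ¬¬x_1) ⊃ ¬¬¬x_1) ⊃ ((¬¬x_1 ⊃ (x_1 ∨ ¬x_1)) ⊃ (x_1 ∨ ¬x_1)) = 6 ⊃ 5 = 5
This gives 5 ≠ 6.

No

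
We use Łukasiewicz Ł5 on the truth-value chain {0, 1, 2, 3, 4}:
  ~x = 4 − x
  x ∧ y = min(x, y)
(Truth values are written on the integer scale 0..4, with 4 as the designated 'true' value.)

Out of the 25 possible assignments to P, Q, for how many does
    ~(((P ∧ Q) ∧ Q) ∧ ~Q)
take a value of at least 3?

value 4: 13 assignments (counts)
value 3: 9 assignments (counts)
value 2: 3 assignments
So 22 of the 25 assignments meet the threshold.

22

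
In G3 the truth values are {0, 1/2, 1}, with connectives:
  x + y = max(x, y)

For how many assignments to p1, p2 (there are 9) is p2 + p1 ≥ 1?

p1 = 0, p2 = 0 ↦ 0  <
p1 = 0, p2 = 1/2 ↦ 1/2  <
p1 = 0, p2 = 1 ↦ 1  ≥
p1 = 1/2, p2 = 0 ↦ 1/2  <
p1 = 1/2, p2 = 1/2 ↦ 1/2  <
p1 = 1/2, p2 = 1 ↦ 1  ≥
p1 = 1, p2 = 0 ↦ 1  ≥
p1 = 1, p2 = 1/2 ↦ 1  ≥
p1 = 1, p2 = 1 ↦ 1  ≥
So 5 of the 9 assignments meet the threshold.

5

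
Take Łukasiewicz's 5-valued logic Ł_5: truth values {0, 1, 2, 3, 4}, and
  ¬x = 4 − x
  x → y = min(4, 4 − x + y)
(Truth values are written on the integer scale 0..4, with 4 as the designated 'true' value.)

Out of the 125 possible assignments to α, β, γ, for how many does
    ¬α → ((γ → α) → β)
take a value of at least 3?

111

value 4: 95 assignments (counts)
value 3: 16 assignments (counts)
value 2: 9 assignments
value 1: 4 assignments
value 0: 1 assignment
So 111 of the 125 assignments meet the threshold.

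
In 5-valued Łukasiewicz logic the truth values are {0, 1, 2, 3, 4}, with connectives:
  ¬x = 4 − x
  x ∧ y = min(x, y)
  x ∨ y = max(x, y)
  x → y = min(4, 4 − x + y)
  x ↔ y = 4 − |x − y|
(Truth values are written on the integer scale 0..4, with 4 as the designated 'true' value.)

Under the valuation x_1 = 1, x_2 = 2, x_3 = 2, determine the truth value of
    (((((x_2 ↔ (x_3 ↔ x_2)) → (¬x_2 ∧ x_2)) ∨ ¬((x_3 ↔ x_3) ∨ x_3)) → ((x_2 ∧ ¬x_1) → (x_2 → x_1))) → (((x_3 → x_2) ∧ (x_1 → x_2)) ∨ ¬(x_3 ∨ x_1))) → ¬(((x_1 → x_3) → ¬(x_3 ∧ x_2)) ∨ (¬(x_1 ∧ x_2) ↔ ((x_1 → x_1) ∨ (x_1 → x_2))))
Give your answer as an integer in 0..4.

1

x_3 ↔ x_2 = 2 ↔ 2 = 4
x_2 ↔ (x_3 ↔ x_2) = 2 ↔ 4 = 2
¬x_2 = ¬2 = 2
¬x_2 ∧ x_2 = 2 ∧ 2 = 2
(x_2 ↔ (x_3 ↔ x_2)) → (¬x_2 ∧ x_2) = 2 → 2 = 4
x_3 ↔ x_3 = 2 ↔ 2 = 4
(x_3 ↔ x_3) ∨ x_3 = 4 ∨ 2 = 4
¬((x_3 ↔ x_3) ∨ x_3) = ¬4 = 0
((x_2 ↔ (x_3 ↔ x_2)) → (¬x_2 ∧ x_2)) ∨ ¬((x_3 ↔ x_3) ∨ x_3) = 4 ∨ 0 = 4
¬x_1 = ¬1 = 3
x_2 ∧ ¬x_1 = 2 ∧ 3 = 2
x_2 → x_1 = 2 → 1 = 3
(x_2 ∧ ¬x_1) → (x_2 → x_1) = 2 → 3 = 4
(((x_2 ↔ (x_3 ↔ x_2)) → (¬x_2 ∧ x_2)) ∨ ¬((x_3 ↔ x_3) ∨ x_3)) → ((x_2 ∧ ¬x_1) → (x_2 → x_1)) = 4 → 4 = 4
x_3 → x_2 = 2 → 2 = 4
x_1 → x_2 = 1 → 2 = 4
(x_3 → x_2) ∧ (x_1 → x_2) = 4 ∧ 4 = 4
x_3 ∨ x_1 = 2 ∨ 1 = 2
¬(x_3 ∨ x_1) = ¬2 = 2
((x_3 → x_2) ∧ (x_1 → x_2)) ∨ ¬(x_3 ∨ x_1) = 4 ∨ 2 = 4
((((x_2 ↔ (x_3 ↔ x_2)) → (¬x_2 ∧ x_2)) ∨ ¬((x_3 ↔ x_3) ∨ x_3)) → ((x_2 ∧ ¬x_1) → (x_2 → x_1))) → (((x_3 → x_2) ∧ (x_1 → x_2)) ∨ ¬(x_3 ∨ x_1)) = 4 → 4 = 4
x_1 → x_3 = 1 → 2 = 4
x_3 ∧ x_2 = 2 ∧ 2 = 2
¬(x_3 ∧ x_2) = ¬2 = 2
(x_1 → x_3) → ¬(x_3 ∧ x_2) = 4 → 2 = 2
x_1 ∧ x_2 = 1 ∧ 2 = 1
¬(x_1 ∧ x_2) = ¬1 = 3
x_1 → x_1 = 1 → 1 = 4
x_1 → x_2 = 1 → 2 = 4
(x_1 → x_1) ∨ (x_1 → x_2) = 4 ∨ 4 = 4
¬(x_1 ∧ x_2) ↔ ((x_1 → x_1) ∨ (x_1 → x_2)) = 3 ↔ 4 = 3
((x_1 → x_3) → ¬(x_3 ∧ x_2)) ∨ (¬(x_1 ∧ x_2) ↔ ((x_1 → x_1) ∨ (x_1 → x_2))) = 2 ∨ 3 = 3
¬(((x_1 → x_3) → ¬(x_3 ∧ x_2)) ∨ (¬(x_1 ∧ x_2) ↔ ((x_1 → x_1) ∨ (x_1 → x_2)))) = ¬3 = 1
(((((x_2 ↔ (x_3 ↔ x_2)) → (¬x_2 ∧ x_2)) ∨ ¬((x_3 ↔ x_3) ∨ x_3)) → ((x_2 ∧ ¬x_1) → (x_2 → x_1))) → (((x_3 → x_2) ∧ (x_1 → x_2)) ∨ ¬(x_3 ∨ x_1))) → ¬(((x_1 → x_3) → ¬(x_3 ∧ x_2)) ∨ (¬(x_1 ∧ x_2) ↔ ((x_1 → x_1) ∨ (x_1 → x_2)))) = 4 → 1 = 1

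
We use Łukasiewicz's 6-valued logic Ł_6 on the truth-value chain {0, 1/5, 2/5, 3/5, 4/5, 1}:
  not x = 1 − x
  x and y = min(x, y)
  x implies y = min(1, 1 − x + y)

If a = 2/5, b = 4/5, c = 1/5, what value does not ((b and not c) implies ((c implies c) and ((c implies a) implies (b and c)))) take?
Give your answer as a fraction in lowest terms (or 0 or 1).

not c = not 1/5 = 4/5
b and not c = 4/5 and 4/5 = 4/5
c implies c = 1/5 implies 1/5 = 1
c implies a = 1/5 implies 2/5 = 1
b and c = 4/5 and 1/5 = 1/5
(c implies a) implies (b and c) = 1 implies 1/5 = 1/5
(c implies c) and ((c implies a) implies (b and c)) = 1 and 1/5 = 1/5
(b and not c) implies ((c implies c) and ((c implies a) implies (b and c))) = 4/5 implies 1/5 = 2/5
not ((b and not c) implies ((c implies c) and ((c implies a) implies (b and c)))) = not 2/5 = 3/5

3/5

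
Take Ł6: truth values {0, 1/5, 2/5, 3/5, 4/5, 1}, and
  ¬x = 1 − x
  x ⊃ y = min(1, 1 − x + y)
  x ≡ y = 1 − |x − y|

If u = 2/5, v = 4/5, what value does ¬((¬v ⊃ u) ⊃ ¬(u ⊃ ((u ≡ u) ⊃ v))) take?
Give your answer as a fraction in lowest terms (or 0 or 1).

1

¬v = ¬4/5 = 1/5
¬v ⊃ u = 1/5 ⊃ 2/5 = 1
u ≡ u = 2/5 ≡ 2/5 = 1
(u ≡ u) ⊃ v = 1 ⊃ 4/5 = 4/5
u ⊃ ((u ≡ u) ⊃ v) = 2/5 ⊃ 4/5 = 1
¬(u ⊃ ((u ≡ u) ⊃ v)) = ¬1 = 0
(¬v ⊃ u) ⊃ ¬(u ⊃ ((u ≡ u) ⊃ v)) = 1 ⊃ 0 = 0
¬((¬v ⊃ u) ⊃ ¬(u ⊃ ((u ≡ u) ⊃ v))) = ¬0 = 1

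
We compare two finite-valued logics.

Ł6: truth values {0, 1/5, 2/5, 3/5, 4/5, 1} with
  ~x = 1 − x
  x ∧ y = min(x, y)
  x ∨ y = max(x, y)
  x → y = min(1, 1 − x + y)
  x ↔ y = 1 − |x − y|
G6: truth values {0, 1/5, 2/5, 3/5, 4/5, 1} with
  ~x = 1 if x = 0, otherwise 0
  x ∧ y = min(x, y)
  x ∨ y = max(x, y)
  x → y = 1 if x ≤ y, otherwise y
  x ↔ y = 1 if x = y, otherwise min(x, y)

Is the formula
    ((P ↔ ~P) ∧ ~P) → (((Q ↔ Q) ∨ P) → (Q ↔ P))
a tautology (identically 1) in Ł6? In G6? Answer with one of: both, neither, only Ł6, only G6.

only G6

In Ł6: at P = 1/5, Q = 1 the value is 4/5 — not a tautology.
In G6: every assignment gives 1 — tautology.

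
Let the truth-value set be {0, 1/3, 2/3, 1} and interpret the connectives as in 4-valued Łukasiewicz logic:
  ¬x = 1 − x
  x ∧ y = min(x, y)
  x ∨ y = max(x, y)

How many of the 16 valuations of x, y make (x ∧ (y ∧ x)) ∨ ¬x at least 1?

x = 0, y = 0 ↦ 1  ≥
x = 0, y = 1/3 ↦ 1  ≥
x = 0, y = 2/3 ↦ 1  ≥
x = 0, y = 1 ↦ 1  ≥
x = 1/3, y = 0 ↦ 2/3  <
x = 1/3, y = 1/3 ↦ 2/3  <
x = 1/3, y = 2/3 ↦ 2/3  <
x = 1/3, y = 1 ↦ 2/3  <
x = 2/3, y = 0 ↦ 1/3  <
x = 2/3, y = 1/3 ↦ 1/3  <
x = 2/3, y = 2/3 ↦ 2/3  <
x = 2/3, y = 1 ↦ 2/3  <
x = 1, y = 0 ↦ 0  <
x = 1, y = 1/3 ↦ 1/3  <
x = 1, y = 2/3 ↦ 2/3  <
x = 1, y = 1 ↦ 1  ≥
So 5 of the 16 assignments meet the threshold.

5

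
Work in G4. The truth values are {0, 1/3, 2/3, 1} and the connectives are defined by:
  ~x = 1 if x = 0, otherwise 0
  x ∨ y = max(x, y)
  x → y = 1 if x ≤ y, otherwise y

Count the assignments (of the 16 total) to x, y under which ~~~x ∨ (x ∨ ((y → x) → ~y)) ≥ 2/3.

13

x = 0, y = 0 ↦ 1  ≥
x = 0, y = 1/3 ↦ 1  ≥
x = 0, y = 2/3 ↦ 1  ≥
x = 0, y = 1 ↦ 1  ≥
x = 1/3, y = 0 ↦ 1  ≥
x = 1/3, y = 1/3 ↦ 1/3  <
x = 1/3, y = 2/3 ↦ 1/3  <
x = 1/3, y = 1 ↦ 1/3  <
x = 2/3, y = 0 ↦ 1  ≥
x = 2/3, y = 1/3 ↦ 2/3  ≥
x = 2/3, y = 2/3 ↦ 2/3  ≥
x = 2/3, y = 1 ↦ 2/3  ≥
x = 1, y = 0 ↦ 1  ≥
x = 1, y = 1/3 ↦ 1  ≥
x = 1, y = 2/3 ↦ 1  ≥
x = 1, y = 1 ↦ 1  ≥
So 13 of the 16 assignments meet the threshold.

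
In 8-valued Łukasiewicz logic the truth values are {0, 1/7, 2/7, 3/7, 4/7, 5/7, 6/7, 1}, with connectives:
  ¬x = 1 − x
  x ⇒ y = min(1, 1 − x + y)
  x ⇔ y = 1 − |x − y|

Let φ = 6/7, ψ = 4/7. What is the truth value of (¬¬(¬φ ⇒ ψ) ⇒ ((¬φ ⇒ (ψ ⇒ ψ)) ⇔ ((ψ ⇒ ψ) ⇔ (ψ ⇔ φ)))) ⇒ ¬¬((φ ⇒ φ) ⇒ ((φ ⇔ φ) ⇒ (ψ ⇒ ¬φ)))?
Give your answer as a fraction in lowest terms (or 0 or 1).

¬φ = ¬6/7 = 1/7
¬φ ⇒ ψ = 1/7 ⇒ 4/7 = 1
¬(¬φ ⇒ ψ) = ¬1 = 0
¬¬(¬φ ⇒ ψ) = ¬0 = 1
¬φ = ¬6/7 = 1/7
ψ ⇒ ψ = 4/7 ⇒ 4/7 = 1
¬φ ⇒ (ψ ⇒ ψ) = 1/7 ⇒ 1 = 1
ψ ⇒ ψ = 4/7 ⇒ 4/7 = 1
ψ ⇔ φ = 4/7 ⇔ 6/7 = 5/7
(ψ ⇒ ψ) ⇔ (ψ ⇔ φ) = 1 ⇔ 5/7 = 5/7
(¬φ ⇒ (ψ ⇒ ψ)) ⇔ ((ψ ⇒ ψ) ⇔ (ψ ⇔ φ)) = 1 ⇔ 5/7 = 5/7
¬¬(¬φ ⇒ ψ) ⇒ ((¬φ ⇒ (ψ ⇒ ψ)) ⇔ ((ψ ⇒ ψ) ⇔ (ψ ⇔ φ))) = 1 ⇒ 5/7 = 5/7
φ ⇒ φ = 6/7 ⇒ 6/7 = 1
φ ⇔ φ = 6/7 ⇔ 6/7 = 1
¬φ = ¬6/7 = 1/7
ψ ⇒ ¬φ = 4/7 ⇒ 1/7 = 4/7
(φ ⇔ φ) ⇒ (ψ ⇒ ¬φ) = 1 ⇒ 4/7 = 4/7
(φ ⇒ φ) ⇒ ((φ ⇔ φ) ⇒ (ψ ⇒ ¬φ)) = 1 ⇒ 4/7 = 4/7
¬((φ ⇒ φ) ⇒ ((φ ⇔ φ) ⇒ (ψ ⇒ ¬φ))) = ¬4/7 = 3/7
¬¬((φ ⇒ φ) ⇒ ((φ ⇔ φ) ⇒ (ψ ⇒ ¬φ))) = ¬3/7 = 4/7
(¬¬(¬φ ⇒ ψ) ⇒ ((¬φ ⇒ (ψ ⇒ ψ)) ⇔ ((ψ ⇒ ψ) ⇔ (ψ ⇔ φ)))) ⇒ ¬¬((φ ⇒ φ) ⇒ ((φ ⇔ φ) ⇒ (ψ ⇒ ¬φ))) = 5/7 ⇒ 4/7 = 6/7

6/7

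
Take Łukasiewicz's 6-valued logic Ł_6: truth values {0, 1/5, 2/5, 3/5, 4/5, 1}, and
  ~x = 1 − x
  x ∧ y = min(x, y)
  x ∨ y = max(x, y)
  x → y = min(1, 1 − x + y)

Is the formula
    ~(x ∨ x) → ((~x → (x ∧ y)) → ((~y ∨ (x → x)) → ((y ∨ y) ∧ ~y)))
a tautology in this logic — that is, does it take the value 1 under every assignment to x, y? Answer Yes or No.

Counterexample: take x = 1/5, y = 1.
x ∨ x = 1/5 ∨ 1/5 = 1/5
~(x ∨ x) = ~1/5 = 4/5
~x = ~1/5 = 4/5
x ∧ y = 1/5 ∧ 1 = 1/5
~x → (x ∧ y) = 4/5 → 1/5 = 2/5
~y = ~1 = 0
x → x = 1/5 → 1/5 = 1
~y ∨ (x → x) = 0 ∨ 1 = 1
y ∨ y = 1 ∨ 1 = 1
~y = ~1 = 0
(y ∨ y) ∧ ~y = 1 ∧ 0 = 0
(~y ∨ (x → x)) → ((y ∨ y) ∧ ~y) = 1 → 0 = 0
(~x → (x ∧ y)) → ((~y ∨ (x → x)) → ((y ∨ y) ∧ ~y)) = 2/5 → 0 = 3/5
~(x ∨ x) → ((~x → (x ∧ y)) → ((~y ∨ (x → x)) → ((y ∨ y) ∧ ~y))) = 4/5 → 3/5 = 4/5
This gives 4/5 ≠ 1.

No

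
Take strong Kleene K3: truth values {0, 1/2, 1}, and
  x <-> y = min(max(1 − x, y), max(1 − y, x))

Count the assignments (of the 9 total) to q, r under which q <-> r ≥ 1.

2

q = 0, r = 0 ↦ 1  ≥
q = 0, r = 1/2 ↦ 1/2  <
q = 0, r = 1 ↦ 0  <
q = 1/2, r = 0 ↦ 1/2  <
q = 1/2, r = 1/2 ↦ 1/2  <
q = 1/2, r = 1 ↦ 1/2  <
q = 1, r = 0 ↦ 0  <
q = 1, r = 1/2 ↦ 1/2  <
q = 1, r = 1 ↦ 1  ≥
So 2 of the 9 assignments meet the threshold.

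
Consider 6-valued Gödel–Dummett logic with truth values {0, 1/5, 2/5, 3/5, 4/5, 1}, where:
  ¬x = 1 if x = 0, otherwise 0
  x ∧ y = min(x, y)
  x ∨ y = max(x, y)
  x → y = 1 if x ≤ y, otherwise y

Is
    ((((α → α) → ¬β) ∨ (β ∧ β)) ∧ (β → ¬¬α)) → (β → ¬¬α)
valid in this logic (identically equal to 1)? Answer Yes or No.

Yes

At α = 1/5, β = 4/5, for instance:
α → α = 1/5 → 1/5 = 1
¬β = ¬4/5 = 0
(α → α) → ¬β = 1 → 0 = 0
β ∧ β = 4/5 ∧ 4/5 = 4/5
((α → α) → ¬β) ∨ (β ∧ β) = 0 ∨ 4/5 = 4/5
¬α = ¬1/5 = 0
¬¬α = ¬0 = 1
β → ¬¬α = 4/5 → 1 = 1
(((α → α) → ¬β) ∨ (β ∧ β)) ∧ (β → ¬¬α) = 4/5 ∧ 1 = 4/5
((((α → α) → ¬β) ∨ (β ∧ β)) ∧ (β → ¬¬α)) → (β → ¬¬α) = 4/5 → 1 = 1
and checking the remaining 35 assignments likewise gives ≥ 1 in every case.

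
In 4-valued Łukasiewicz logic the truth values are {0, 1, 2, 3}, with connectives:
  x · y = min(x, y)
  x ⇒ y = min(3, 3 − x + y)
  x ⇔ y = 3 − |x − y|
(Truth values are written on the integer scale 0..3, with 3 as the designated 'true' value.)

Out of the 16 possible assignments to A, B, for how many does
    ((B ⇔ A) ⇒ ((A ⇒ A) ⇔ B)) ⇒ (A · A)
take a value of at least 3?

A = 0, B = 0 ↦ 3  ≥
A = 0, B = 1 ↦ 1  <
A = 0, B = 2 ↦ 0  <
A = 0, B = 3 ↦ 0  <
A = 1, B = 0 ↦ 3  ≥
A = 1, B = 1 ↦ 3  ≥
A = 1, B = 2 ↦ 1  <
A = 1, B = 3 ↦ 1  <
A = 2, B = 0 ↦ 3  ≥
A = 2, B = 1 ↦ 3  ≥
A = 2, B = 2 ↦ 3  ≥
A = 2, B = 3 ↦ 2  <
A = 3, B = 0 ↦ 3  ≥
A = 3, B = 1 ↦ 3  ≥
A = 3, B = 2 ↦ 3  ≥
A = 3, B = 3 ↦ 3  ≥
So 10 of the 16 assignments meet the threshold.

10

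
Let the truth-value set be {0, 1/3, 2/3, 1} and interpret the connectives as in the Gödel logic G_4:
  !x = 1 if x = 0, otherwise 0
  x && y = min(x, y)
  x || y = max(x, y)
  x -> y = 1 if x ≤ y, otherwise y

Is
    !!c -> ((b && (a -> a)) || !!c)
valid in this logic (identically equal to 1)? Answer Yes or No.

Yes

At a = 1/3, b = 2/3, c = 2/3, for instance:
!c = !2/3 = 0
!!c = !0 = 1
a -> a = 1/3 -> 1/3 = 1
b && (a -> a) = 2/3 && 1 = 2/3
(b && (a -> a)) || !!c = 2/3 || 1 = 1
!!c -> ((b && (a -> a)) || !!c) = 1 -> 1 = 1
and checking the remaining 63 assignments likewise gives ≥ 1 in every case.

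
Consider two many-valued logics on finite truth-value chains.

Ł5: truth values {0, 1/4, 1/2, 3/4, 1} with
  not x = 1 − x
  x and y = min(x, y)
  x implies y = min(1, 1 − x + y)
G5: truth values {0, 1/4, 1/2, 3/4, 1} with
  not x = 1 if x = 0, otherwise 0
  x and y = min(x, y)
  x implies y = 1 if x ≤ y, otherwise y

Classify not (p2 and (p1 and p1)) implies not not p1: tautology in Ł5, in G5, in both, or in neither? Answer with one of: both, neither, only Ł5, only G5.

In Ł5: at p1 = 0, p2 = 0 the value is 0 — not a tautology.
In G5: at p1 = 0, p2 = 0 the value is 0 — not a tautology.

neither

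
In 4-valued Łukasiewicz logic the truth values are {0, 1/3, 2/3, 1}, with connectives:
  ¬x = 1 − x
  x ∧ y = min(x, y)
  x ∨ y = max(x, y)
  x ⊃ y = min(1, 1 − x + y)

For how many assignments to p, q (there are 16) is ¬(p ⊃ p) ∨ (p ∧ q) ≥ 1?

p = 0, q = 0 ↦ 0  <
p = 0, q = 1/3 ↦ 0  <
p = 0, q = 2/3 ↦ 0  <
p = 0, q = 1 ↦ 0  <
p = 1/3, q = 0 ↦ 0  <
p = 1/3, q = 1/3 ↦ 1/3  <
p = 1/3, q = 2/3 ↦ 1/3  <
p = 1/3, q = 1 ↦ 1/3  <
p = 2/3, q = 0 ↦ 0  <
p = 2/3, q = 1/3 ↦ 1/3  <
p = 2/3, q = 2/3 ↦ 2/3  <
p = 2/3, q = 1 ↦ 2/3  <
p = 1, q = 0 ↦ 0  <
p = 1, q = 1/3 ↦ 1/3  <
p = 1, q = 2/3 ↦ 2/3  <
p = 1, q = 1 ↦ 1  ≥
So 1 of the 16 assignments meets the threshold.

1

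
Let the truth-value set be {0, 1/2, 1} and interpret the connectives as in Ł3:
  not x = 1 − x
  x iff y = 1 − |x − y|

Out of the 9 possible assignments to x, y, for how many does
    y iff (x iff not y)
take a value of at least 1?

x = 0, y = 0 ↦ 1  ≥
x = 0, y = 1/2 ↦ 1  ≥
x = 0, y = 1 ↦ 1  ≥
x = 1/2, y = 0 ↦ 1/2  <
x = 1/2, y = 1/2 ↦ 1/2  <
x = 1/2, y = 1 ↦ 1/2  <
x = 1, y = 0 ↦ 0  <
x = 1, y = 1/2 ↦ 1  ≥
x = 1, y = 1 ↦ 0  <
So 4 of the 9 assignments meet the threshold.

4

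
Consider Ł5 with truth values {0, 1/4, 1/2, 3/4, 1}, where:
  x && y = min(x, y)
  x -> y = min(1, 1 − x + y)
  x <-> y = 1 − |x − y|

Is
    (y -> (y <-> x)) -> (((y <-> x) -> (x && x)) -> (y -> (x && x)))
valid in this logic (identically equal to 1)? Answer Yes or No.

At x = 0, y = 3/4, for instance:
y <-> x = 3/4 <-> 0 = 1/4
y -> (y <-> x) = 3/4 -> 1/4 = 1/2
x && x = 0 && 0 = 0
(y <-> x) -> (x && x) = 1/4 -> 0 = 3/4
y -> (x && x) = 3/4 -> 0 = 1/4
((y <-> x) -> (x && x)) -> (y -> (x && x)) = 3/4 -> 1/4 = 1/2
(y -> (y <-> x)) -> (((y <-> x) -> (x && x)) -> (y -> (x && x))) = 1/2 -> 1/2 = 1
and checking the remaining 24 assignments likewise gives ≥ 1 in every case.

Yes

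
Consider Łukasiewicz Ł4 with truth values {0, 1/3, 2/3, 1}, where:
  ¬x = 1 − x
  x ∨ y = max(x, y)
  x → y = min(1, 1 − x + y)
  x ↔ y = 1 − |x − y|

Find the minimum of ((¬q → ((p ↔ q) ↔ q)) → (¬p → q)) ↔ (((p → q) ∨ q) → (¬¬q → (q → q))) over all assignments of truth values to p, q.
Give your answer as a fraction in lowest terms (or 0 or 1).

Take p = 0, q = 1/3:
¬q = ¬1/3 = 2/3
p ↔ q = 0 ↔ 1/3 = 2/3
(p ↔ q) ↔ q = 2/3 ↔ 1/3 = 2/3
¬q → ((p ↔ q) ↔ q) = 2/3 → 2/3 = 1
¬p = ¬0 = 1
¬p → q = 1 → 1/3 = 1/3
(¬q → ((p ↔ q) ↔ q)) → (¬p → q) = 1 → 1/3 = 1/3
p → q = 0 → 1/3 = 1
(p → q) ∨ q = 1 ∨ 1/3 = 1
¬q = ¬1/3 = 2/3
¬¬q = ¬2/3 = 1/3
q → q = 1/3 → 1/3 = 1
¬¬q → (q → q) = 1/3 → 1 = 1
((p → q) ∨ q) → (¬¬q → (q → q)) = 1 → 1 = 1
((¬q → ((p ↔ q) ↔ q)) → (¬p → q)) ↔ (((p → q) ∨ q) → (¬¬q → (q → q))) = 1/3 ↔ 1 = 1/3
No assignment yields a value below 1/3, so this is the minimum.

1/3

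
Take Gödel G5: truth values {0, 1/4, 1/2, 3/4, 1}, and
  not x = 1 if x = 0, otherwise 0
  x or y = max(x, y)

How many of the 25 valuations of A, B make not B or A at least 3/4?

value 1: 9 assignments (counts)
value 3/4: 4 assignments (counts)
value 1/2: 4 assignments
value 1/4: 4 assignments
value 0: 4 assignments
So 13 of the 25 assignments meet the threshold.

13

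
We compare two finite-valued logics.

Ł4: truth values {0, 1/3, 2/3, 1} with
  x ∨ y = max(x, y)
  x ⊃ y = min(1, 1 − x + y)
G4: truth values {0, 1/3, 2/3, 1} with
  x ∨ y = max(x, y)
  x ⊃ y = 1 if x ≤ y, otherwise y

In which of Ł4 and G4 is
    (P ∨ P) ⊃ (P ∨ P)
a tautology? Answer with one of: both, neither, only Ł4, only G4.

both

In Ł4: every assignment gives 1 — tautology.
In G4: every assignment gives 1 — tautology.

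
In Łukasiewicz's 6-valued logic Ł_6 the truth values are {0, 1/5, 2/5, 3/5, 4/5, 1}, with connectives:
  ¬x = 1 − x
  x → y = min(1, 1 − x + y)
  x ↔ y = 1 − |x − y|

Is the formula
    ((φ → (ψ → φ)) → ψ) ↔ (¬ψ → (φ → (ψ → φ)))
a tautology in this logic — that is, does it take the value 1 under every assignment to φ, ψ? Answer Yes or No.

Counterexample: take φ = 0, ψ = 0.
ψ → φ = 0 → 0 = 1
φ → (ψ → φ) = 0 → 1 = 1
(φ → (ψ → φ)) → ψ = 1 → 0 = 0
¬ψ = ¬0 = 1
ψ → φ = 0 → 0 = 1
φ → (ψ → φ) = 0 → 1 = 1
¬ψ → (φ → (ψ → φ)) = 1 → 1 = 1
((φ → (ψ → φ)) → ψ) ↔ (¬ψ → (φ → (ψ → φ))) = 0 ↔ 1 = 0
This gives 0 ≠ 1.

No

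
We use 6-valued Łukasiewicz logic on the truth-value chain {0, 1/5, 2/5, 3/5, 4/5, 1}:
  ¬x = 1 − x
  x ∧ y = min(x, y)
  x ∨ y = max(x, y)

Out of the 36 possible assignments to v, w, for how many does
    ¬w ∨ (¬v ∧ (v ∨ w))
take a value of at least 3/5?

value 1: 7 assignments (counts)
value 4/5: 9 assignments (counts)
value 3/5: 11 assignments (counts)
value 2/5: 5 assignments
value 1/5: 3 assignments
value 0: 1 assignment
So 27 of the 36 assignments meet the threshold.

27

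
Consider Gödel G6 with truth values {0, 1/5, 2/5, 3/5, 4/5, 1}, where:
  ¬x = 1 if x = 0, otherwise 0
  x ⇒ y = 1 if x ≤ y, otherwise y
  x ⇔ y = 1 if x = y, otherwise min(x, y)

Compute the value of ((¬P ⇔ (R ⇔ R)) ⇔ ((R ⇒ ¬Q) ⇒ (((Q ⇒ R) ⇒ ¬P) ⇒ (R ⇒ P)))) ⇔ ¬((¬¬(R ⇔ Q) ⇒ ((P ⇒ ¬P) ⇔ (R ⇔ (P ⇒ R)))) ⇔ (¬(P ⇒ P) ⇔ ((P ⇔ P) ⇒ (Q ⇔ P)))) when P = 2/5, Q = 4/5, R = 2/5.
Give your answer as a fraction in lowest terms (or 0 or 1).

¬P = ¬2/5 = 0
R ⇔ R = 2/5 ⇔ 2/5 = 1
¬P ⇔ (R ⇔ R) = 0 ⇔ 1 = 0
¬Q = ¬4/5 = 0
R ⇒ ¬Q = 2/5 ⇒ 0 = 0
Q ⇒ R = 4/5 ⇒ 2/5 = 2/5
¬P = ¬2/5 = 0
(Q ⇒ R) ⇒ ¬P = 2/5 ⇒ 0 = 0
R ⇒ P = 2/5 ⇒ 2/5 = 1
((Q ⇒ R) ⇒ ¬P) ⇒ (R ⇒ P) = 0 ⇒ 1 = 1
(R ⇒ ¬Q) ⇒ (((Q ⇒ R) ⇒ ¬P) ⇒ (R ⇒ P)) = 0 ⇒ 1 = 1
(¬P ⇔ (R ⇔ R)) ⇔ ((R ⇒ ¬Q) ⇒ (((Q ⇒ R) ⇒ ¬P) ⇒ (R ⇒ P))) = 0 ⇔ 1 = 0
R ⇔ Q = 2/5 ⇔ 4/5 = 2/5
¬(R ⇔ Q) = ¬2/5 = 0
¬¬(R ⇔ Q) = ¬0 = 1
¬P = ¬2/5 = 0
P ⇒ ¬P = 2/5 ⇒ 0 = 0
P ⇒ R = 2/5 ⇒ 2/5 = 1
R ⇔ (P ⇒ R) = 2/5 ⇔ 1 = 2/5
(P ⇒ ¬P) ⇔ (R ⇔ (P ⇒ R)) = 0 ⇔ 2/5 = 0
¬¬(R ⇔ Q) ⇒ ((P ⇒ ¬P) ⇔ (R ⇔ (P ⇒ R))) = 1 ⇒ 0 = 0
P ⇒ P = 2/5 ⇒ 2/5 = 1
¬(P ⇒ P) = ¬1 = 0
P ⇔ P = 2/5 ⇔ 2/5 = 1
Q ⇔ P = 4/5 ⇔ 2/5 = 2/5
(P ⇔ P) ⇒ (Q ⇔ P) = 1 ⇒ 2/5 = 2/5
¬(P ⇒ P) ⇔ ((P ⇔ P) ⇒ (Q ⇔ P)) = 0 ⇔ 2/5 = 0
(¬¬(R ⇔ Q) ⇒ ((P ⇒ ¬P) ⇔ (R ⇔ (P ⇒ R)))) ⇔ (¬(P ⇒ P) ⇔ ((P ⇔ P) ⇒ (Q ⇔ P))) = 0 ⇔ 0 = 1
¬((¬¬(R ⇔ Q) ⇒ ((P ⇒ ¬P) ⇔ (R ⇔ (P ⇒ R)))) ⇔ (¬(P ⇒ P) ⇔ ((P ⇔ P) ⇒ (Q ⇔ P)))) = ¬1 = 0
((¬P ⇔ (R ⇔ R)) ⇔ ((R ⇒ ¬Q) ⇒ (((Q ⇒ R) ⇒ ¬P) ⇒ (R ⇒ P)))) ⇔ ¬((¬¬(R ⇔ Q) ⇒ ((P ⇒ ¬P) ⇔ (R ⇔ (P ⇒ R)))) ⇔ (¬(P ⇒ P) ⇔ ((P ⇔ P) ⇒ (Q ⇔ P)))) = 0 ⇔ 0 = 1

1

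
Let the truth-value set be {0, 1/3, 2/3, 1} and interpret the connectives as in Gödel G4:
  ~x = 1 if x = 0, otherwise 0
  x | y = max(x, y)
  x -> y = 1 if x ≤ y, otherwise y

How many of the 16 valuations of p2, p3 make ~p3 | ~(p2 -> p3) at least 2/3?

p2 = 0, p3 = 0 ↦ 1  ≥
p2 = 0, p3 = 1/3 ↦ 0  <
p2 = 0, p3 = 2/3 ↦ 0  <
p2 = 0, p3 = 1 ↦ 0  <
p2 = 1/3, p3 = 0 ↦ 1  ≥
p2 = 1/3, p3 = 1/3 ↦ 0  <
p2 = 1/3, p3 = 2/3 ↦ 0  <
p2 = 1/3, p3 = 1 ↦ 0  <
p2 = 2/3, p3 = 0 ↦ 1  ≥
p2 = 2/3, p3 = 1/3 ↦ 0  <
p2 = 2/3, p3 = 2/3 ↦ 0  <
p2 = 2/3, p3 = 1 ↦ 0  <
p2 = 1, p3 = 0 ↦ 1  ≥
p2 = 1, p3 = 1/3 ↦ 0  <
p2 = 1, p3 = 2/3 ↦ 0  <
p2 = 1, p3 = 1 ↦ 0  <
So 4 of the 16 assignments meet the threshold.

4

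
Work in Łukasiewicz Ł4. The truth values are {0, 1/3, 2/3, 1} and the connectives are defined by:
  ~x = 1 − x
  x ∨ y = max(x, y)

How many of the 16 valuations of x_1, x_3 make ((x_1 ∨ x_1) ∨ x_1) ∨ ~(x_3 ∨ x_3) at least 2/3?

12

x_1 = 0, x_3 = 0 ↦ 1  ≥
x_1 = 0, x_3 = 1/3 ↦ 2/3  ≥
x_1 = 0, x_3 = 2/3 ↦ 1/3  <
x_1 = 0, x_3 = 1 ↦ 0  <
x_1 = 1/3, x_3 = 0 ↦ 1  ≥
x_1 = 1/3, x_3 = 1/3 ↦ 2/3  ≥
x_1 = 1/3, x_3 = 2/3 ↦ 1/3  <
x_1 = 1/3, x_3 = 1 ↦ 1/3  <
x_1 = 2/3, x_3 = 0 ↦ 1  ≥
x_1 = 2/3, x_3 = 1/3 ↦ 2/3  ≥
x_1 = 2/3, x_3 = 2/3 ↦ 2/3  ≥
x_1 = 2/3, x_3 = 1 ↦ 2/3  ≥
x_1 = 1, x_3 = 0 ↦ 1  ≥
x_1 = 1, x_3 = 1/3 ↦ 1  ≥
x_1 = 1, x_3 = 2/3 ↦ 1  ≥
x_1 = 1, x_3 = 1 ↦ 1  ≥
So 12 of the 16 assignments meet the threshold.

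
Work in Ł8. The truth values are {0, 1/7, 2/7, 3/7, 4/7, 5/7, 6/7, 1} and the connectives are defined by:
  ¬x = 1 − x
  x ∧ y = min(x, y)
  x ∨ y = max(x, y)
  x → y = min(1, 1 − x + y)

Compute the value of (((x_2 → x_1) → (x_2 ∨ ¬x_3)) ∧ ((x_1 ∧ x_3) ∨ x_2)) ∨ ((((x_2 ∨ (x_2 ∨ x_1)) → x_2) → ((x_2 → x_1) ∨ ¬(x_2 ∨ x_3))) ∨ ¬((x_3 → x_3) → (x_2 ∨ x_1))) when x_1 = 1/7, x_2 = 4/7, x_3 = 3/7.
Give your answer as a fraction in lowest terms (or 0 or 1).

4/7

x_2 → x_1 = 4/7 → 1/7 = 4/7
¬x_3 = ¬3/7 = 4/7
x_2 ∨ ¬x_3 = 4/7 ∨ 4/7 = 4/7
(x_2 → x_1) → (x_2 ∨ ¬x_3) = 4/7 → 4/7 = 1
x_1 ∧ x_3 = 1/7 ∧ 3/7 = 1/7
(x_1 ∧ x_3) ∨ x_2 = 1/7 ∨ 4/7 = 4/7
((x_2 → x_1) → (x_2 ∨ ¬x_3)) ∧ ((x_1 ∧ x_3) ∨ x_2) = 1 ∧ 4/7 = 4/7
x_2 ∨ x_1 = 4/7 ∨ 1/7 = 4/7
x_2 ∨ (x_2 ∨ x_1) = 4/7 ∨ 4/7 = 4/7
(x_2 ∨ (x_2 ∨ x_1)) → x_2 = 4/7 → 4/7 = 1
x_2 → x_1 = 4/7 → 1/7 = 4/7
x_2 ∨ x_3 = 4/7 ∨ 3/7 = 4/7
¬(x_2 ∨ x_3) = ¬4/7 = 3/7
(x_2 → x_1) ∨ ¬(x_2 ∨ x_3) = 4/7 ∨ 3/7 = 4/7
((x_2 ∨ (x_2 ∨ x_1)) → x_2) → ((x_2 → x_1) ∨ ¬(x_2 ∨ x_3)) = 1 → 4/7 = 4/7
x_3 → x_3 = 3/7 → 3/7 = 1
x_2 ∨ x_1 = 4/7 ∨ 1/7 = 4/7
(x_3 → x_3) → (x_2 ∨ x_1) = 1 → 4/7 = 4/7
¬((x_3 → x_3) → (x_2 ∨ x_1)) = ¬4/7 = 3/7
(((x_2 ∨ (x_2 ∨ x_1)) → x_2) → ((x_2 → x_1) ∨ ¬(x_2 ∨ x_3))) ∨ ¬((x_3 → x_3) → (x_2 ∨ x_1)) = 4/7 ∨ 3/7 = 4/7
(((x_2 → x_1) → (x_2 ∨ ¬x_3)) ∧ ((x_1 ∧ x_3) ∨ x_2)) ∨ ((((x_2 ∨ (x_2 ∨ x_1)) → x_2) → ((x_2 → x_1) ∨ ¬(x_2 ∨ x_3))) ∨ ¬((x_3 → x_3) → (x_2 ∨ x_1))) = 4/7 ∨ 4/7 = 4/7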